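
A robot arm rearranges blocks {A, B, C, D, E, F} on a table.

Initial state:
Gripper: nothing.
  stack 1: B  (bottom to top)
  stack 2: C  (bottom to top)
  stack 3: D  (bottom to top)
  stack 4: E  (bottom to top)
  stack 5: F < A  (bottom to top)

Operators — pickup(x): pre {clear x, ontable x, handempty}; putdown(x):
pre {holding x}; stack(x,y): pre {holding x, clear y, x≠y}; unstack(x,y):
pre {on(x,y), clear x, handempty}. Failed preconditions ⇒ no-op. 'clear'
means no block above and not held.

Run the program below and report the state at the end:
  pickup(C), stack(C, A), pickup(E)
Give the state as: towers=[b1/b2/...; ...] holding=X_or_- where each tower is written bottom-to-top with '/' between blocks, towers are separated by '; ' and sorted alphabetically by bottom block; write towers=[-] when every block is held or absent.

step 1 (pickup(C)): towers=[B; D; E; F/A] holding=C
step 2 (stack(C, A)): towers=[B; D; E; F/A/C] holding=-
step 3 (pickup(E)): towers=[B; D; F/A/C] holding=E

towers=[B; D; F/A/C] holding=E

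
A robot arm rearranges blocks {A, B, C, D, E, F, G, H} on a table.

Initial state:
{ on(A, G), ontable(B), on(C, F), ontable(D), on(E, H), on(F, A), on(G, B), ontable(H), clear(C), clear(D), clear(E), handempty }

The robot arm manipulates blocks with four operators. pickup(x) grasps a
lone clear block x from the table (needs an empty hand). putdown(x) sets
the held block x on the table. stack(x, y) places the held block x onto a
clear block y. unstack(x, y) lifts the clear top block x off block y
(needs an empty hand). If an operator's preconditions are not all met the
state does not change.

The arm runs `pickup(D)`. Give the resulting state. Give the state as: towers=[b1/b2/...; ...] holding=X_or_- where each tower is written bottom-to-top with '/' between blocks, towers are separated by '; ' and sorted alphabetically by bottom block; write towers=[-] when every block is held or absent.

before: towers=[B/G/A/F/C; D; H/E] holding=-
pre[pickup(D)]: clear(D) ✓, ontable(D) ✓, handempty ✓
all met → apply pickup(D)
after:  towers=[B/G/A/F/C; H/E] holding=D

towers=[B/G/A/F/C; H/E] holding=D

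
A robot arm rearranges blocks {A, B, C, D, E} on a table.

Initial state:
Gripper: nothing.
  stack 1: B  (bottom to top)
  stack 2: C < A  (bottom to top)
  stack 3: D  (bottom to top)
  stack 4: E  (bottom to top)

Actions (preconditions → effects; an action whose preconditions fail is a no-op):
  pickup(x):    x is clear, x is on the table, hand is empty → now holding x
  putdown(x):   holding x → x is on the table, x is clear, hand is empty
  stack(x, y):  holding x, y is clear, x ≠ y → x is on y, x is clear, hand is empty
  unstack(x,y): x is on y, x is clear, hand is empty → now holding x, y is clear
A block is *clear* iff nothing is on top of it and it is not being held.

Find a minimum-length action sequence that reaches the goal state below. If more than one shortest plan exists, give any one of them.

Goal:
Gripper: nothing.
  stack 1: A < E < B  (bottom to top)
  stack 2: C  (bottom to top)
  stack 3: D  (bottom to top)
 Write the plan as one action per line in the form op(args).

unstack(A, C)
putdown(A)
pickup(E)
stack(E, A)
pickup(B)
stack(B, E)

step 1 (unstack(A, C)): towers=[B; C; D; E] holding=A
step 2 (putdown(A)): towers=[A; B; C; D; E] holding=-
step 3 (pickup(E)): towers=[A; B; C; D] holding=E
step 4 (stack(E, A)): towers=[A/E; B; C; D] holding=-
step 5 (pickup(B)): towers=[A/E; C; D] holding=B
step 6 (stack(B, E)): towers=[A/E/B; C; D] holding=-
goal check: towers=[A/E/B; C; D] holding=- — reached (length 6, optimal by BFS)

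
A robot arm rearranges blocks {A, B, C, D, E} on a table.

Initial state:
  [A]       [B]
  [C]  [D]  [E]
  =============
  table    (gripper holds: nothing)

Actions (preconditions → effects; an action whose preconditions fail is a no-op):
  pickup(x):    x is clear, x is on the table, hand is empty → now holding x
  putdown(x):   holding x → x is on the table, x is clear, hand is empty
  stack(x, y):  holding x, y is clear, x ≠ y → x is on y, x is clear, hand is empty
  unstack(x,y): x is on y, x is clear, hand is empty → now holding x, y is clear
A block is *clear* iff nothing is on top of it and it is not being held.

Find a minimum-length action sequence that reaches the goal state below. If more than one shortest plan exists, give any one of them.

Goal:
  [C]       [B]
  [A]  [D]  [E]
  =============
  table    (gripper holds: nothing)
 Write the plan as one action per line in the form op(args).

step 1 (unstack(A, C)): towers=[C; D; E/B] holding=A
step 2 (putdown(A)): towers=[A; C; D; E/B] holding=-
step 3 (pickup(C)): towers=[A; D; E/B] holding=C
step 4 (stack(C, A)): towers=[A/C; D; E/B] holding=-
goal check: towers=[A/C; D; E/B] holding=- — reached (length 4, optimal by BFS)

unstack(A, C)
putdown(A)
pickup(C)
stack(C, A)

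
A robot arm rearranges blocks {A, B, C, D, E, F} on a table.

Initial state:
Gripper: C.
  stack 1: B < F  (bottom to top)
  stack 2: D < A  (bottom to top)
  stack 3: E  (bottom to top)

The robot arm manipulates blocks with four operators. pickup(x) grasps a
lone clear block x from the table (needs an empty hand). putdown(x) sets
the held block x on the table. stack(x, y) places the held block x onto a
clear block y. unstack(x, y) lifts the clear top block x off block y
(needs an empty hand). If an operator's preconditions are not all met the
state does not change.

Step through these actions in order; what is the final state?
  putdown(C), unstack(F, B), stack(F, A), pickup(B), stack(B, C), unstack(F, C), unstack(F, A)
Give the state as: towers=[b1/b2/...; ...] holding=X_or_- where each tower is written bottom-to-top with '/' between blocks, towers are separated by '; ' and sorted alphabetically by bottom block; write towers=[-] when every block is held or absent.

step 1 (putdown(C)): towers=[B/F; C; D/A; E] holding=-
step 2 (unstack(F, B)): towers=[B; C; D/A; E] holding=F
step 3 (stack(F, A)): towers=[B; C; D/A/F; E] holding=-
step 4 (pickup(B)): towers=[C; D/A/F; E] holding=B
step 5 (stack(B, C)): towers=[C/B; D/A/F; E] holding=-
step 6 (unstack(F, C)) [no-op]: towers=[C/B; D/A/F; E] holding=-
step 7 (unstack(F, A)): towers=[C/B; D/A; E] holding=F

towers=[C/B; D/A; E] holding=F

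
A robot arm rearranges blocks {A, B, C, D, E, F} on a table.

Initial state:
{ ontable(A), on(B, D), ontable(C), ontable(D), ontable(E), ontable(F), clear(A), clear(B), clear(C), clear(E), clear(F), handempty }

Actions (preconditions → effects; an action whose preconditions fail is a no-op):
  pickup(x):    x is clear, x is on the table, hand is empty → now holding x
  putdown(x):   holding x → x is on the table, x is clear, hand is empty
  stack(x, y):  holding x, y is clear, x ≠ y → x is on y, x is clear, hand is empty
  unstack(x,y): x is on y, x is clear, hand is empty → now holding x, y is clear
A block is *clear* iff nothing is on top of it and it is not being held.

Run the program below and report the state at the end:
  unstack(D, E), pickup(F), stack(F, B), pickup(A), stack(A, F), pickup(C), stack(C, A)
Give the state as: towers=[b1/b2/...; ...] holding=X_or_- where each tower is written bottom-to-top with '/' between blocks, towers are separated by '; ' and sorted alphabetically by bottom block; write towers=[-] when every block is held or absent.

towers=[D/B/F/A/C; E] holding=-

step 1 (unstack(D, E)) [no-op]: towers=[A; C; D/B; E; F] holding=-
step 2 (pickup(F)): towers=[A; C; D/B; E] holding=F
step 3 (stack(F, B)): towers=[A; C; D/B/F; E] holding=-
step 4 (pickup(A)): towers=[C; D/B/F; E] holding=A
step 5 (stack(A, F)): towers=[C; D/B/F/A; E] holding=-
step 6 (pickup(C)): towers=[D/B/F/A; E] holding=C
step 7 (stack(C, A)): towers=[D/B/F/A/C; E] holding=-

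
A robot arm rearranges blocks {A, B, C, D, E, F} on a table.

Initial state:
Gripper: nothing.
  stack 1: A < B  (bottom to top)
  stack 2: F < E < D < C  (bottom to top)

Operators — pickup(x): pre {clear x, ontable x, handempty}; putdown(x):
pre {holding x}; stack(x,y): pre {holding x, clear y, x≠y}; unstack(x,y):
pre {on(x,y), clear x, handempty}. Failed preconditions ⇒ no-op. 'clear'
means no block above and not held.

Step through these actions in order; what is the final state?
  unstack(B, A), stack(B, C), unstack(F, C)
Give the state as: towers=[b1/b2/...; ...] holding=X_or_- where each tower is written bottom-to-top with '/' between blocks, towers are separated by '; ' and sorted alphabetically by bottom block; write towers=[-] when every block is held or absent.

towers=[A; F/E/D/C/B] holding=-

step 1 (unstack(B, A)): towers=[A; F/E/D/C] holding=B
step 2 (stack(B, C)): towers=[A; F/E/D/C/B] holding=-
step 3 (unstack(F, C)) [no-op]: towers=[A; F/E/D/C/B] holding=-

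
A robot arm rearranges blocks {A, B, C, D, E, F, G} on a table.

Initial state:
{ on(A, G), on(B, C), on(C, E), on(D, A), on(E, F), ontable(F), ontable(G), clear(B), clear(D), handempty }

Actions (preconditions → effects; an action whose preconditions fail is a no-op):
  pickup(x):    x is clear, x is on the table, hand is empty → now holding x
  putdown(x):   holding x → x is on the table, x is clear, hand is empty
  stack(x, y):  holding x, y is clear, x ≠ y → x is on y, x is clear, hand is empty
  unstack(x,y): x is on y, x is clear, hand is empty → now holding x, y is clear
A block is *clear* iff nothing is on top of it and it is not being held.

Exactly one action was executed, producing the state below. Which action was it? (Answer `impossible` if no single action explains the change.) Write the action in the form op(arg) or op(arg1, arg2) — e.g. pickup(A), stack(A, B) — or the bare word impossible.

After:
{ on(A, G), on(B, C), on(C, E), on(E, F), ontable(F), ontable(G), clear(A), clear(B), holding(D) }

target: towers=[F/E/C/B; G/A] holding=D
     unstack(B, C) → towers=[F/E/C; G/A/D] holding=B
     unstack(D, A) → towers=[F/E/C/B; G/A] holding=D  ← match

unstack(D, A)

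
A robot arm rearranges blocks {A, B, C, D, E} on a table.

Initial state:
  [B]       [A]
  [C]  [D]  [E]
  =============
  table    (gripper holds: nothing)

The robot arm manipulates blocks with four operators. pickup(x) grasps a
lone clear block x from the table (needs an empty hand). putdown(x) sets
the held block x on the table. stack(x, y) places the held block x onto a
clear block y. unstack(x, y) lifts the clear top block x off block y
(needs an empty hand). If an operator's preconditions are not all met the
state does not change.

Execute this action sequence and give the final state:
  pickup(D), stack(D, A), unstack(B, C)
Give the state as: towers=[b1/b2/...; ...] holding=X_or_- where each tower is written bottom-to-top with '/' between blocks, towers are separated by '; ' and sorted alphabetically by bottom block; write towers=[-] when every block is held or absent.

towers=[C; E/A/D] holding=B

step 1 (pickup(D)): towers=[C/B; E/A] holding=D
step 2 (stack(D, A)): towers=[C/B; E/A/D] holding=-
step 3 (unstack(B, C)): towers=[C; E/A/D] holding=B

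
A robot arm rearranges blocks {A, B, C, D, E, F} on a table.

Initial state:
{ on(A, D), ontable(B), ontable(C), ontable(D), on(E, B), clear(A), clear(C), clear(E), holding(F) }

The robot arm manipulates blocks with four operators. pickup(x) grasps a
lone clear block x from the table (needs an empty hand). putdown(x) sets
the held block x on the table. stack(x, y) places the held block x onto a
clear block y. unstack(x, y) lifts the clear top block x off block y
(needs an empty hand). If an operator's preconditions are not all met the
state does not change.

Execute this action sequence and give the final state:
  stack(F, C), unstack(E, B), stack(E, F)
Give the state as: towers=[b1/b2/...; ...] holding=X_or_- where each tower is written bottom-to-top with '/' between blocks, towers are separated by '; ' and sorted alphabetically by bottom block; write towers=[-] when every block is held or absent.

towers=[B; C/F/E; D/A] holding=-

step 1 (stack(F, C)): towers=[B/E; C/F; D/A] holding=-
step 2 (unstack(E, B)): towers=[B; C/F; D/A] holding=E
step 3 (stack(E, F)): towers=[B; C/F/E; D/A] holding=-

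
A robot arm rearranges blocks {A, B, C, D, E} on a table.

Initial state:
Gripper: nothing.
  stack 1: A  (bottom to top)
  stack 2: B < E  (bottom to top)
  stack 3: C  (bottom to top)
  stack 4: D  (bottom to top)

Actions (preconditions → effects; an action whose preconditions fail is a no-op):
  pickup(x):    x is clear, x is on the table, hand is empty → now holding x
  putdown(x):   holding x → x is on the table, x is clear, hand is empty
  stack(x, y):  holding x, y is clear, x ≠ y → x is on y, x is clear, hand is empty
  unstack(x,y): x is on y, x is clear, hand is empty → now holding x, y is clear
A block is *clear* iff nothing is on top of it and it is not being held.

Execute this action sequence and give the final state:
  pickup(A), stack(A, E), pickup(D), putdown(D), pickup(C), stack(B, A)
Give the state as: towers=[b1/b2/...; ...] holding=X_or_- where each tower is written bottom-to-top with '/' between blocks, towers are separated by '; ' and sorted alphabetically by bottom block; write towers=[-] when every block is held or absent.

step 1 (pickup(A)): towers=[B/E; C; D] holding=A
step 2 (stack(A, E)): towers=[B/E/A; C; D] holding=-
step 3 (pickup(D)): towers=[B/E/A; C] holding=D
step 4 (putdown(D)): towers=[B/E/A; C; D] holding=-
step 5 (pickup(C)): towers=[B/E/A; D] holding=C
step 6 (stack(B, A)) [no-op]: towers=[B/E/A; D] holding=C

towers=[B/E/A; D] holding=C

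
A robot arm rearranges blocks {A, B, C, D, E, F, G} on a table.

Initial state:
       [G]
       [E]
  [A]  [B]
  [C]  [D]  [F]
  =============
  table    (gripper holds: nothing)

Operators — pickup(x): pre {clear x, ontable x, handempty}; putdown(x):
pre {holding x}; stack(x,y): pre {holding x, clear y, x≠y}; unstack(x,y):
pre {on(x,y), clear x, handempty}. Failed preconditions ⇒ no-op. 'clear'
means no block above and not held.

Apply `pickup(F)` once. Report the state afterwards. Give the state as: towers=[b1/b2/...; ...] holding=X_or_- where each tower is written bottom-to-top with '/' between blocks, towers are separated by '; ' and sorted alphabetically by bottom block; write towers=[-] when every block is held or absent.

towers=[C/A; D/B/E/G] holding=F

before: towers=[C/A; D/B/E/G; F] holding=-
pre[pickup(F)]: clear(F) ✓, ontable(F) ✓, handempty ✓
all met → apply pickup(F)
after:  towers=[C/A; D/B/E/G] holding=F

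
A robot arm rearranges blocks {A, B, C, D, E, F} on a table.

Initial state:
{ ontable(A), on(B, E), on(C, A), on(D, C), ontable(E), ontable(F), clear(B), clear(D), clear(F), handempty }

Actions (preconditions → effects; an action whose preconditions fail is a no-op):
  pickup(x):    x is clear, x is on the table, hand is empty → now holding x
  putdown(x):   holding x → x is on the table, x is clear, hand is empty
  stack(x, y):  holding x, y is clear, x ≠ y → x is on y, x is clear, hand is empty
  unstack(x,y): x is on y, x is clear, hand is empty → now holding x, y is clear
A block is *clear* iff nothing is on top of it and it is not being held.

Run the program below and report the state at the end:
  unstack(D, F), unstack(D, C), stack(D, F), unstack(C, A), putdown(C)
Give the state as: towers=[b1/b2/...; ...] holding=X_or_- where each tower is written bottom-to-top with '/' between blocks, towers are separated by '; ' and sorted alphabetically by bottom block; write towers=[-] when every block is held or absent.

towers=[A; C; E/B; F/D] holding=-

step 1 (unstack(D, F)) [no-op]: towers=[A/C/D; E/B; F] holding=-
step 2 (unstack(D, C)): towers=[A/C; E/B; F] holding=D
step 3 (stack(D, F)): towers=[A/C; E/B; F/D] holding=-
step 4 (unstack(C, A)): towers=[A; E/B; F/D] holding=C
step 5 (putdown(C)): towers=[A; C; E/B; F/D] holding=-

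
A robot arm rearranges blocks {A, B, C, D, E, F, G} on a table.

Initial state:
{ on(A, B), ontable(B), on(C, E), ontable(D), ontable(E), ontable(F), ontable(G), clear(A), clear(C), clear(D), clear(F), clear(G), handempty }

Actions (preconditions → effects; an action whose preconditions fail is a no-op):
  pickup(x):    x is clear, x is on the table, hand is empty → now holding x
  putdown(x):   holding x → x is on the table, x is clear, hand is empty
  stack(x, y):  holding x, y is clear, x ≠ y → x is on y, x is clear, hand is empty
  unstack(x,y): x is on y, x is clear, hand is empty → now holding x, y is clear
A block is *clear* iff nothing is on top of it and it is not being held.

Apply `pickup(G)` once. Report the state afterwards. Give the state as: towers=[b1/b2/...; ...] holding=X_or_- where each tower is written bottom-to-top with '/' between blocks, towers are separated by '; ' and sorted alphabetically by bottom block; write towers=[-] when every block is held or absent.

before: towers=[B/A; D; E/C; F; G] holding=-
pre[pickup(G)]: clear(G) ✓, ontable(G) ✓, handempty ✓
all met → apply pickup(G)
after:  towers=[B/A; D; E/C; F] holding=G

towers=[B/A; D; E/C; F] holding=G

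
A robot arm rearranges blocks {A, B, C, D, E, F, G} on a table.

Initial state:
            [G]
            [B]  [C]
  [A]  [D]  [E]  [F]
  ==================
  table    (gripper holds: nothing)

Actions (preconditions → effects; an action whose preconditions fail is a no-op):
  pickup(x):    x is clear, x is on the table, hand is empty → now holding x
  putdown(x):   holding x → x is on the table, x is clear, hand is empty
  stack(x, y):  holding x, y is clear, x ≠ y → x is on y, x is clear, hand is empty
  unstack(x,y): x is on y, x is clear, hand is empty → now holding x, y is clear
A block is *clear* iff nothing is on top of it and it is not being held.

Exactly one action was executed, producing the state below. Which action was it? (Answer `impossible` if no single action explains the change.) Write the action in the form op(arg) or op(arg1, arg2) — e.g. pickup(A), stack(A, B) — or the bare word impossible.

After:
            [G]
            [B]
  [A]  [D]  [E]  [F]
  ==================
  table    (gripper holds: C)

target: towers=[A; D; E/B/G; F] holding=C
     unstack(G, B) → towers=[A; D; E/B; F/C] holding=G
         pickup(D) → towers=[A; E/B/G; F/C] holding=D
         pickup(A) → towers=[D; E/B/G; F/C] holding=A
     unstack(C, F) → towers=[A; D; E/B/G; F] holding=C  ← match

unstack(C, F)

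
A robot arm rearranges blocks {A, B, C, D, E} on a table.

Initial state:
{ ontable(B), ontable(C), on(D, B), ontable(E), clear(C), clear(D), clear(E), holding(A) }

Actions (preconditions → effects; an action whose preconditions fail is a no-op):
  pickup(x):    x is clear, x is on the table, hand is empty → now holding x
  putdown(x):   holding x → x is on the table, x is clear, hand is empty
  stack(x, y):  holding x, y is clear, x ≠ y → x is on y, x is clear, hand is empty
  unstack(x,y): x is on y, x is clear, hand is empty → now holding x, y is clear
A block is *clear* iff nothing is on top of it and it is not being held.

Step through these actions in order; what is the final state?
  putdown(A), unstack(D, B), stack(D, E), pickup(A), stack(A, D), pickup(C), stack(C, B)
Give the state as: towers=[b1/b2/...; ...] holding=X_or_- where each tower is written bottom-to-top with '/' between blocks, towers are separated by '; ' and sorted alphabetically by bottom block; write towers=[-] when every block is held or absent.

step 1 (putdown(A)): towers=[A; B/D; C; E] holding=-
step 2 (unstack(D, B)): towers=[A; B; C; E] holding=D
step 3 (stack(D, E)): towers=[A; B; C; E/D] holding=-
step 4 (pickup(A)): towers=[B; C; E/D] holding=A
step 5 (stack(A, D)): towers=[B; C; E/D/A] holding=-
step 6 (pickup(C)): towers=[B; E/D/A] holding=C
step 7 (stack(C, B)): towers=[B/C; E/D/A] holding=-

towers=[B/C; E/D/A] holding=-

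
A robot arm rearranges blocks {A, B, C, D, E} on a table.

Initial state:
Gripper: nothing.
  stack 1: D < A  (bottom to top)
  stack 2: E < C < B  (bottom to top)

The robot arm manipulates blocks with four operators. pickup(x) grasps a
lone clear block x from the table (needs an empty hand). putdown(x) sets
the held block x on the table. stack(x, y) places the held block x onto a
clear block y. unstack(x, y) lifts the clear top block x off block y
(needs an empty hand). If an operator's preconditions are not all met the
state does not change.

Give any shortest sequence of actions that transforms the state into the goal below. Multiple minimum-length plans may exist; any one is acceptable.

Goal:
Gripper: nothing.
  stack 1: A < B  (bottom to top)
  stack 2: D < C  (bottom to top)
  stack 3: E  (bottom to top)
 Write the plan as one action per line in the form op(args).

unstack(A, D)
putdown(A)
unstack(B, C)
stack(B, A)
unstack(C, E)
stack(C, D)

step 1 (unstack(A, D)): towers=[D; E/C/B] holding=A
step 2 (putdown(A)): towers=[A; D; E/C/B] holding=-
step 3 (unstack(B, C)): towers=[A; D; E/C] holding=B
step 4 (stack(B, A)): towers=[A/B; D; E/C] holding=-
step 5 (unstack(C, E)): towers=[A/B; D; E] holding=C
step 6 (stack(C, D)): towers=[A/B; D/C; E] holding=-
goal check: towers=[A/B; D/C; E] holding=- — reached (length 6, optimal by BFS)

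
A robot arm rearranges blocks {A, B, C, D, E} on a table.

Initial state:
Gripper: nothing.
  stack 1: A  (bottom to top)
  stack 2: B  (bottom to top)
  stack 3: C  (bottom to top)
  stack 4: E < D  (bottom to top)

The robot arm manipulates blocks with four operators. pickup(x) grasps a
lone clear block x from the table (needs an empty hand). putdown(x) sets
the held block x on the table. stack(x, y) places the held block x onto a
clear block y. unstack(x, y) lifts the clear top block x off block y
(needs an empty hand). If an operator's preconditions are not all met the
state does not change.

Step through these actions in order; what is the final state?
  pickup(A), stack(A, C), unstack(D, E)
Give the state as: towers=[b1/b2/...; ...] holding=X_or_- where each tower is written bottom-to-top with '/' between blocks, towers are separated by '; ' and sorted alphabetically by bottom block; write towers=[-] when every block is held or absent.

step 1 (pickup(A)): towers=[B; C; E/D] holding=A
step 2 (stack(A, C)): towers=[B; C/A; E/D] holding=-
step 3 (unstack(D, E)): towers=[B; C/A; E] holding=D

towers=[B; C/A; E] holding=D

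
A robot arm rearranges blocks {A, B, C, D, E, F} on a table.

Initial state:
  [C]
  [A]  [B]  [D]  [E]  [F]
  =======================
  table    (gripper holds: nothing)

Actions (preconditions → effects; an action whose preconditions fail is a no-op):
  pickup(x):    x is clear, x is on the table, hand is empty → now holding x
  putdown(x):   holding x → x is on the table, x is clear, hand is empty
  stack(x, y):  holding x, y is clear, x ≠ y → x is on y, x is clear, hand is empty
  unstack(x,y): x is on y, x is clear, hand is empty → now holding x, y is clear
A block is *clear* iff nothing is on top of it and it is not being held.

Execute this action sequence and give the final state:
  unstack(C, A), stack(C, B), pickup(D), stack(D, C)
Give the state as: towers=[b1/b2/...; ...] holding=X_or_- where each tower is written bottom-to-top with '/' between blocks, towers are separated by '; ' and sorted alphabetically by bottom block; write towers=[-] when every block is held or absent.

towers=[A; B/C/D; E; F] holding=-

step 1 (unstack(C, A)): towers=[A; B; D; E; F] holding=C
step 2 (stack(C, B)): towers=[A; B/C; D; E; F] holding=-
step 3 (pickup(D)): towers=[A; B/C; E; F] holding=D
step 4 (stack(D, C)): towers=[A; B/C/D; E; F] holding=-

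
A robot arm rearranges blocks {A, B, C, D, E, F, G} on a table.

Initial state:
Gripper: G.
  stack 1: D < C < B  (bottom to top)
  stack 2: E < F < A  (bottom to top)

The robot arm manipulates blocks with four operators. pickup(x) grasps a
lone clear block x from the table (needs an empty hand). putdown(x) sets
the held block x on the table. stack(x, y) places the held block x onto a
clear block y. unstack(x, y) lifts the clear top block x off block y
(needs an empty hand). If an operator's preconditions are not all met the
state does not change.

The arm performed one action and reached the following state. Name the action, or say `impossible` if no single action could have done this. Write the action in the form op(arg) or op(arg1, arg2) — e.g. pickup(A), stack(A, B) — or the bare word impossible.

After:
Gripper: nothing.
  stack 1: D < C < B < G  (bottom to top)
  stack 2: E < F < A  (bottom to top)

target: towers=[D/C/B/G; E/F/A] holding=-
        putdown(G) → towers=[D/C/B; E/F/A; G] holding=-
       stack(G, B) → towers=[D/C/B/G; E/F/A] holding=-  ← match
       stack(G, A) → towers=[D/C/B; E/F/A/G] holding=-

stack(G, B)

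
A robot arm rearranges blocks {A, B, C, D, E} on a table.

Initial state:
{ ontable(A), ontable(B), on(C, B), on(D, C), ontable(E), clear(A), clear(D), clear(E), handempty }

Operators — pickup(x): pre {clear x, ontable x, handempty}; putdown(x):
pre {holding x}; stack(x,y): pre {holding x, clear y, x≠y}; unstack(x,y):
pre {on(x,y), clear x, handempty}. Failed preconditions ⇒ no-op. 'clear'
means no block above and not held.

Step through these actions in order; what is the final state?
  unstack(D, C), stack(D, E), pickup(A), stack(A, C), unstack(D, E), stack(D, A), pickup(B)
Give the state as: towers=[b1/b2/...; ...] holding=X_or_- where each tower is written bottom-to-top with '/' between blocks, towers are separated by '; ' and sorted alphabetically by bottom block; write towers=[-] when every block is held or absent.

step 1 (unstack(D, C)): towers=[A; B/C; E] holding=D
step 2 (stack(D, E)): towers=[A; B/C; E/D] holding=-
step 3 (pickup(A)): towers=[B/C; E/D] holding=A
step 4 (stack(A, C)): towers=[B/C/A; E/D] holding=-
step 5 (unstack(D, E)): towers=[B/C/A; E] holding=D
step 6 (stack(D, A)): towers=[B/C/A/D; E] holding=-
step 7 (pickup(B)) [no-op]: towers=[B/C/A/D; E] holding=-

towers=[B/C/A/D; E] holding=-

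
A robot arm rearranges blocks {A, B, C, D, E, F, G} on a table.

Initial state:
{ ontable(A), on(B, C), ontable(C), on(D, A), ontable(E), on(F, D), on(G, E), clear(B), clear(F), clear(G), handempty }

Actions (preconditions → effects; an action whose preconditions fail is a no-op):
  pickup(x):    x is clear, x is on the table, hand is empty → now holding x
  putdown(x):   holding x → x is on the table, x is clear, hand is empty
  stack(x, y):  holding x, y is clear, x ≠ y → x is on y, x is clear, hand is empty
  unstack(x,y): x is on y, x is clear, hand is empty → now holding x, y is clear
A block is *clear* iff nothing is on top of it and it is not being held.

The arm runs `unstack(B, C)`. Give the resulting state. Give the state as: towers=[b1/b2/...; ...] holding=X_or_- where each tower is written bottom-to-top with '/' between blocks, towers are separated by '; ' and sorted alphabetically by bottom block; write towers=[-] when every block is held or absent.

before: towers=[A/D/F; C/B; E/G] holding=-
pre[unstack(B, C)]: on(B,C) ok, clear(B) ok, handempty ok
all met → apply unstack(B, C)
after:  towers=[A/D/F; C; E/G] holding=B

towers=[A/D/F; C; E/G] holding=B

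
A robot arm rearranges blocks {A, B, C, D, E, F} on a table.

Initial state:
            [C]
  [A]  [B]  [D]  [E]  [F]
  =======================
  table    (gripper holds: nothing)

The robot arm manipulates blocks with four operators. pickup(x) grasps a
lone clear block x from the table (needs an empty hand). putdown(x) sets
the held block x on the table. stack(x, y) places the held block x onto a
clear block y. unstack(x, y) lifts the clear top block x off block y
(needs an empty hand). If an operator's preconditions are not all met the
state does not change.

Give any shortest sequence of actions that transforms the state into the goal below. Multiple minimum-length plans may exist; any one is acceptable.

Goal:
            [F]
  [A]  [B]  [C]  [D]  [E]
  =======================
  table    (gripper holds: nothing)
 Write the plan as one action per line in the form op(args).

step 1 (unstack(C, D)): towers=[A; B; D; E; F] holding=C
step 2 (putdown(C)): towers=[A; B; C; D; E; F] holding=-
step 3 (pickup(F)): towers=[A; B; C; D; E] holding=F
step 4 (stack(F, C)): towers=[A; B; C/F; D; E] holding=-
goal check: towers=[A; B; C/F; D; E] holding=- — reached (length 4, optimal by BFS)

unstack(C, D)
putdown(C)
pickup(F)
stack(F, C)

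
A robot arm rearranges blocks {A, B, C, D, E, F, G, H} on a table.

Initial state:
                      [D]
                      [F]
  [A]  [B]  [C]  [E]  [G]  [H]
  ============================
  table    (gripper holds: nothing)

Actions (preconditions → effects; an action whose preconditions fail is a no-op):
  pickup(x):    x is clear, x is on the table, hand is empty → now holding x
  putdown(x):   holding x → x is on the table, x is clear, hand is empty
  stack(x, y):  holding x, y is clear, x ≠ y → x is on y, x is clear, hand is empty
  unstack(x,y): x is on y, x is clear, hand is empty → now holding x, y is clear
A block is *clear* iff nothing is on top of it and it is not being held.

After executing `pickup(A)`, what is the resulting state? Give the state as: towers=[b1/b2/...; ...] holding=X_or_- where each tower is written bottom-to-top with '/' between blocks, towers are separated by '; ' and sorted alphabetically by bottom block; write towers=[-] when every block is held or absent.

before: towers=[A; B; C; E; G/F/D; H] holding=-
pre[pickup(A)]: clear(A) yes, ontable(A) yes, handempty yes
all met → apply pickup(A)
after:  towers=[B; C; E; G/F/D; H] holding=A

towers=[B; C; E; G/F/D; H] holding=A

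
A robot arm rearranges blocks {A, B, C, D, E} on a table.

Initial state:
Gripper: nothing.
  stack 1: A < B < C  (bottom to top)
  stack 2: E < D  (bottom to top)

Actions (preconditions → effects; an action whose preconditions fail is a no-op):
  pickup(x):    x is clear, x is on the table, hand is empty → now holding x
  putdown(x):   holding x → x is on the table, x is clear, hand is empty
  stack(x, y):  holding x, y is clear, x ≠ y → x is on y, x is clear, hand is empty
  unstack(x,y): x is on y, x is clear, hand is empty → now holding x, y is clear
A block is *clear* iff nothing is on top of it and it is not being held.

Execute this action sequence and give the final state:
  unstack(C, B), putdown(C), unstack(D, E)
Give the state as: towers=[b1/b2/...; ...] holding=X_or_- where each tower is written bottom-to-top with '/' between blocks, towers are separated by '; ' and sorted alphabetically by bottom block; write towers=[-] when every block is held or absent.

towers=[A/B; C; E] holding=D

step 1 (unstack(C, B)): towers=[A/B; E/D] holding=C
step 2 (putdown(C)): towers=[A/B; C; E/D] holding=-
step 3 (unstack(D, E)): towers=[A/B; C; E] holding=D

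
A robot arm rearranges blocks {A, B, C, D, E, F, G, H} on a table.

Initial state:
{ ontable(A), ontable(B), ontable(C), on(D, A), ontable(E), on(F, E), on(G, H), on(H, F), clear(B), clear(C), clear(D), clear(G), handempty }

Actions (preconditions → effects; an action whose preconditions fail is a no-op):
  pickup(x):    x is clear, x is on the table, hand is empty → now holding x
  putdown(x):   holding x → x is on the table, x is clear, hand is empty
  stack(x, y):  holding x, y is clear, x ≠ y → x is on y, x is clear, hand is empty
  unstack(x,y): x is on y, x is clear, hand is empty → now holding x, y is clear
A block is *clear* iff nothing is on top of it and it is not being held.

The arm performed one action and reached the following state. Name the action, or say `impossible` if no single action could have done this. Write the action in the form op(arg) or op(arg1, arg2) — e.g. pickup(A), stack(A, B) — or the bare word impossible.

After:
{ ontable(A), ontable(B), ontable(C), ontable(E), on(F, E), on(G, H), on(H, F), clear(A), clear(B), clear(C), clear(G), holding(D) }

unstack(D, A)

target: towers=[A; B; C; E/F/H/G] holding=D
     unstack(G, H) → towers=[A/D; B; C; E/F/H] holding=G
         pickup(B) → towers=[A/D; C; E/F/H/G] holding=B
     unstack(D, A) → towers=[A; B; C; E/F/H/G] holding=D  ← match
         pickup(C) → towers=[A/D; B; E/F/H/G] holding=C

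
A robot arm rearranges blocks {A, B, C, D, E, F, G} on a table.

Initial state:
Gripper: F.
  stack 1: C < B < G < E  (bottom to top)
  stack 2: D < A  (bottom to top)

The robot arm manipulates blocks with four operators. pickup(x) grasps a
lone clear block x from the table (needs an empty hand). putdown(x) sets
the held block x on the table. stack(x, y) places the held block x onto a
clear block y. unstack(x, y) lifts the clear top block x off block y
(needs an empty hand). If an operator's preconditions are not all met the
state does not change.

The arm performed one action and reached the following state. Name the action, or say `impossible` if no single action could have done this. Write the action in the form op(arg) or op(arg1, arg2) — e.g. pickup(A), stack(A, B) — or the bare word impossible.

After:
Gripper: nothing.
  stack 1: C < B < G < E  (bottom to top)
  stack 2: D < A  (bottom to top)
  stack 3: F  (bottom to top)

putdown(F)

target: towers=[C/B/G/E; D/A; F] holding=-
        putdown(F) → towers=[C/B/G/E; D/A; F] holding=-  ← match
       stack(F, A) → towers=[C/B/G/E; D/A/F] holding=-
       stack(F, E) → towers=[C/B/G/E/F; D/A] holding=-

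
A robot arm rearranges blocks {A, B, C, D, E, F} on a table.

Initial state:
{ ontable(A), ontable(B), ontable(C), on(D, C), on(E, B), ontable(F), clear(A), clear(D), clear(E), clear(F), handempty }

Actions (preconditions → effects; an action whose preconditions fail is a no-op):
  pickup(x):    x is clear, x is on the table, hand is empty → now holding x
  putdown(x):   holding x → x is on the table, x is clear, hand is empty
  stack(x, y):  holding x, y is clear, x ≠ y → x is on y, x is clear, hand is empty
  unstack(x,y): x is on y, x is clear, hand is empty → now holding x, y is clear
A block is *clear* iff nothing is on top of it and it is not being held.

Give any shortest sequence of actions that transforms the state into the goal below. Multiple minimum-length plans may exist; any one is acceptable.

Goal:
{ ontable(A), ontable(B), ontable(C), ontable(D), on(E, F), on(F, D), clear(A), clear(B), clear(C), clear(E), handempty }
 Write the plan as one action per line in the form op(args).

unstack(D, C)
putdown(D)
pickup(F)
stack(F, D)
unstack(E, B)
stack(E, F)

step 1 (unstack(D, C)): towers=[A; B/E; C; F] holding=D
step 2 (putdown(D)): towers=[A; B/E; C; D; F] holding=-
step 3 (pickup(F)): towers=[A; B/E; C; D] holding=F
step 4 (stack(F, D)): towers=[A; B/E; C; D/F] holding=-
step 5 (unstack(E, B)): towers=[A; B; C; D/F] holding=E
step 6 (stack(E, F)): towers=[A; B; C; D/F/E] holding=-
goal check: towers=[A; B; C; D/F/E] holding=- — reached (length 6, optimal by BFS)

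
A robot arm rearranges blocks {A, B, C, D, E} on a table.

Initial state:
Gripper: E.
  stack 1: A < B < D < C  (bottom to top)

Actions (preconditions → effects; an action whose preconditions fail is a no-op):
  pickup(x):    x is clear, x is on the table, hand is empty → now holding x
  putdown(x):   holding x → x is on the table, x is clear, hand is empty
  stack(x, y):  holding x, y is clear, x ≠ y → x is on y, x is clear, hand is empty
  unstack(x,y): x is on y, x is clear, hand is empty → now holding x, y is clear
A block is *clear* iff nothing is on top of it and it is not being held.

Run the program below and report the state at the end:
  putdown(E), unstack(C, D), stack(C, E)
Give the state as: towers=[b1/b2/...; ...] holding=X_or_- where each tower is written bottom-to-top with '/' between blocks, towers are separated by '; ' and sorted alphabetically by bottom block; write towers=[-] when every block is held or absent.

step 1 (putdown(E)): towers=[A/B/D/C; E] holding=-
step 2 (unstack(C, D)): towers=[A/B/D; E] holding=C
step 3 (stack(C, E)): towers=[A/B/D; E/C] holding=-

towers=[A/B/D; E/C] holding=-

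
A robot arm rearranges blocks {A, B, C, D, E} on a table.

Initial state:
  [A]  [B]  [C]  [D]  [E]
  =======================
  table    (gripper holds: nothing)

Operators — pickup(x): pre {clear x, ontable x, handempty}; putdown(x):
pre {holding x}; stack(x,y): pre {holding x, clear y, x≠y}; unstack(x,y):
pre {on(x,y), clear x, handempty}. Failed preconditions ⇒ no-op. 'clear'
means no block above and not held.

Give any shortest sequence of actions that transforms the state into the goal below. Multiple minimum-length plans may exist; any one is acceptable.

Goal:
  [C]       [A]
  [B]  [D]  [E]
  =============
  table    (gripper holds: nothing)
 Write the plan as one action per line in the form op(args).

pickup(A)
stack(A, E)
pickup(C)
stack(C, B)

step 1 (pickup(A)): towers=[B; C; D; E] holding=A
step 2 (stack(A, E)): towers=[B; C; D; E/A] holding=-
step 3 (pickup(C)): towers=[B; D; E/A] holding=C
step 4 (stack(C, B)): towers=[B/C; D; E/A] holding=-
goal check: towers=[B/C; D; E/A] holding=- — reached (length 4, optimal by BFS)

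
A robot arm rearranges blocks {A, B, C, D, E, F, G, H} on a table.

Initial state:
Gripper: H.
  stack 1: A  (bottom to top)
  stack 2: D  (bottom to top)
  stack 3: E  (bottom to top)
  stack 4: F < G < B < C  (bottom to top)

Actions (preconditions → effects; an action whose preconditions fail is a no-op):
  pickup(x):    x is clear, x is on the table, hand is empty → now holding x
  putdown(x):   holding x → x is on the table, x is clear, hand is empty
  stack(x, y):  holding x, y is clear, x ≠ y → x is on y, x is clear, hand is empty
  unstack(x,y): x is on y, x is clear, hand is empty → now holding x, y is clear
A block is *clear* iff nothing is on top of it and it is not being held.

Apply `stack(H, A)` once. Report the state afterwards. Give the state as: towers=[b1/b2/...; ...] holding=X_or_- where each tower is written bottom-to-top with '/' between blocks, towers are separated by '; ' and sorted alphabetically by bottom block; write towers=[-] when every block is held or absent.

before: towers=[A; D; E; F/G/B/C] holding=H
pre[stack(H, A)]: holding(H) yes, clear(A) yes, H≠A yes
all met → apply stack(H, A)
after:  towers=[A/H; D; E; F/G/B/C] holding=-

towers=[A/H; D; E; F/G/B/C] holding=-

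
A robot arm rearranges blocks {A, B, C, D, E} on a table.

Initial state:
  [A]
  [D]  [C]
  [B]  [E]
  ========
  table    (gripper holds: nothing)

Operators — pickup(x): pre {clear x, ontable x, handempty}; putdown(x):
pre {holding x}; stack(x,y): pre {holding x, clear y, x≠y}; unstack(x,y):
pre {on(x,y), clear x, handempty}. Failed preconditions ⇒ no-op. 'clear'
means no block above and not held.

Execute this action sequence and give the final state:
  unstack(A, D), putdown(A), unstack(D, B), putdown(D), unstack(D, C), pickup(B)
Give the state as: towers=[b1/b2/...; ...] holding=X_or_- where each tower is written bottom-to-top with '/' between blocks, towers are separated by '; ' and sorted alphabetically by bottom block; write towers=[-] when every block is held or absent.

towers=[A; D; E/C] holding=B

step 1 (unstack(A, D)): towers=[B/D; E/C] holding=A
step 2 (putdown(A)): towers=[A; B/D; E/C] holding=-
step 3 (unstack(D, B)): towers=[A; B; E/C] holding=D
step 4 (putdown(D)): towers=[A; B; D; E/C] holding=-
step 5 (unstack(D, C)) [no-op]: towers=[A; B; D; E/C] holding=-
step 6 (pickup(B)): towers=[A; D; E/C] holding=B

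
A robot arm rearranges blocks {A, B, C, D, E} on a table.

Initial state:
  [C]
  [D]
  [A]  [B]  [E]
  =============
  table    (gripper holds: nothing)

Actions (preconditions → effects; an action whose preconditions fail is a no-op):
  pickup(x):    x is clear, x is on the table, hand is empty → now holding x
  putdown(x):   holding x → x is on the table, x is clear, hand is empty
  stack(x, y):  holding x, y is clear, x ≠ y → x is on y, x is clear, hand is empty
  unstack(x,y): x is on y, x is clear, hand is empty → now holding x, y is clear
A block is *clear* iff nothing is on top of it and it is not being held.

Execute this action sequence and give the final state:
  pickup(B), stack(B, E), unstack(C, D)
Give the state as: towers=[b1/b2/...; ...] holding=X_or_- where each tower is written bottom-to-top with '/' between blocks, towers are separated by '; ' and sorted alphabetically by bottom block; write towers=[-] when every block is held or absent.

towers=[A/D; E/B] holding=C

step 1 (pickup(B)): towers=[A/D/C; E] holding=B
step 2 (stack(B, E)): towers=[A/D/C; E/B] holding=-
step 3 (unstack(C, D)): towers=[A/D; E/B] holding=C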